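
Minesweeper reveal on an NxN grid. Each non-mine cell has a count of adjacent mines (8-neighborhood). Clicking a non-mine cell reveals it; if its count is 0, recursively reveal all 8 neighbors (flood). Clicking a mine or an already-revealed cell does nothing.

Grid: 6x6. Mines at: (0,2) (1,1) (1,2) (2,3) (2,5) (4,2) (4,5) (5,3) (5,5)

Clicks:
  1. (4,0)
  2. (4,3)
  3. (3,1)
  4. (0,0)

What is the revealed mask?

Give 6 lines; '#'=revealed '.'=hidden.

Answer: #.....
......
##....
##....
##.#..
##....

Derivation:
Click 1 (4,0) count=0: revealed 8 new [(2,0) (2,1) (3,0) (3,1) (4,0) (4,1) (5,0) (5,1)] -> total=8
Click 2 (4,3) count=2: revealed 1 new [(4,3)] -> total=9
Click 3 (3,1) count=1: revealed 0 new [(none)] -> total=9
Click 4 (0,0) count=1: revealed 1 new [(0,0)] -> total=10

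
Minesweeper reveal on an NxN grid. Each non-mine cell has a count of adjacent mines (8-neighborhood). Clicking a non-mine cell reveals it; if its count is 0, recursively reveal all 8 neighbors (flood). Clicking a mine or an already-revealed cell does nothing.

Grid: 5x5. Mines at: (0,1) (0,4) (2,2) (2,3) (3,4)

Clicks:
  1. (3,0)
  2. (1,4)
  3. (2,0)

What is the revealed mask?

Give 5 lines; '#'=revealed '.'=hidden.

Answer: .....
##..#
##...
####.
####.

Derivation:
Click 1 (3,0) count=0: revealed 12 new [(1,0) (1,1) (2,0) (2,1) (3,0) (3,1) (3,2) (3,3) (4,0) (4,1) (4,2) (4,3)] -> total=12
Click 2 (1,4) count=2: revealed 1 new [(1,4)] -> total=13
Click 3 (2,0) count=0: revealed 0 new [(none)] -> total=13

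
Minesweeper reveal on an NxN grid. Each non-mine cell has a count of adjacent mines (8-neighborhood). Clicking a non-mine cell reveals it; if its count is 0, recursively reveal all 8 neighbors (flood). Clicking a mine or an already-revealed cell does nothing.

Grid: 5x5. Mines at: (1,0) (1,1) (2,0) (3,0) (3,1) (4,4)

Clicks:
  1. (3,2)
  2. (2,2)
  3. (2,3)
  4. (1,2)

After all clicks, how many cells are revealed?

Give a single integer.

Answer: 12

Derivation:
Click 1 (3,2) count=1: revealed 1 new [(3,2)] -> total=1
Click 2 (2,2) count=2: revealed 1 new [(2,2)] -> total=2
Click 3 (2,3) count=0: revealed 10 new [(0,2) (0,3) (0,4) (1,2) (1,3) (1,4) (2,3) (2,4) (3,3) (3,4)] -> total=12
Click 4 (1,2) count=1: revealed 0 new [(none)] -> total=12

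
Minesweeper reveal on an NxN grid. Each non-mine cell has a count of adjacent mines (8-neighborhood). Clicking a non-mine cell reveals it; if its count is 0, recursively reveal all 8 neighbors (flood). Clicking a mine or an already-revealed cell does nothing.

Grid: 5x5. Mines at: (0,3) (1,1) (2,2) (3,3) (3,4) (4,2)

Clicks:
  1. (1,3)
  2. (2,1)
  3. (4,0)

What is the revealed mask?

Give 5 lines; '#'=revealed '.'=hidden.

Click 1 (1,3) count=2: revealed 1 new [(1,3)] -> total=1
Click 2 (2,1) count=2: revealed 1 new [(2,1)] -> total=2
Click 3 (4,0) count=0: revealed 5 new [(2,0) (3,0) (3,1) (4,0) (4,1)] -> total=7

Answer: .....
...#.
##...
##...
##...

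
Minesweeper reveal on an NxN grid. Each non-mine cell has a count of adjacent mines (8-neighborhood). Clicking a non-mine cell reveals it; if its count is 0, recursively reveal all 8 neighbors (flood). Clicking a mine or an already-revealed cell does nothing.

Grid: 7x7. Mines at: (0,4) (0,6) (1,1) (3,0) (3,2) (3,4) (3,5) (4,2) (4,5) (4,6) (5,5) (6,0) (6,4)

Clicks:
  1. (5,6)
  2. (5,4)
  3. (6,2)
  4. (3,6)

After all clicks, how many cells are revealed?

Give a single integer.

Click 1 (5,6) count=3: revealed 1 new [(5,6)] -> total=1
Click 2 (5,4) count=3: revealed 1 new [(5,4)] -> total=2
Click 3 (6,2) count=0: revealed 6 new [(5,1) (5,2) (5,3) (6,1) (6,2) (6,3)] -> total=8
Click 4 (3,6) count=3: revealed 1 new [(3,6)] -> total=9

Answer: 9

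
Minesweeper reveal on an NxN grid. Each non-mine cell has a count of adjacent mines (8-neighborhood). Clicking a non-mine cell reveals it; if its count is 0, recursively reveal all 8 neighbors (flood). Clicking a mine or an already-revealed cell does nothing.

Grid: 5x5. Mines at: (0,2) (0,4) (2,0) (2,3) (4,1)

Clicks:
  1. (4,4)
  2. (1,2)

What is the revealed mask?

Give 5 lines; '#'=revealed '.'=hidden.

Answer: .....
..#..
.....
..###
..###

Derivation:
Click 1 (4,4) count=0: revealed 6 new [(3,2) (3,3) (3,4) (4,2) (4,3) (4,4)] -> total=6
Click 2 (1,2) count=2: revealed 1 new [(1,2)] -> total=7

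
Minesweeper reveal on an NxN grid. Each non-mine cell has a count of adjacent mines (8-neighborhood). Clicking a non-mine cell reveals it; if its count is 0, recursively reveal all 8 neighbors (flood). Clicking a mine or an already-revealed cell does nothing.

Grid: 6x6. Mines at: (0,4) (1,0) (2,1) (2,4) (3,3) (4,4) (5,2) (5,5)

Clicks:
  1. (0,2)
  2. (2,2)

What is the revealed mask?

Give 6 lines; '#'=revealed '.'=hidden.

Click 1 (0,2) count=0: revealed 6 new [(0,1) (0,2) (0,3) (1,1) (1,2) (1,3)] -> total=6
Click 2 (2,2) count=2: revealed 1 new [(2,2)] -> total=7

Answer: .###..
.###..
..#...
......
......
......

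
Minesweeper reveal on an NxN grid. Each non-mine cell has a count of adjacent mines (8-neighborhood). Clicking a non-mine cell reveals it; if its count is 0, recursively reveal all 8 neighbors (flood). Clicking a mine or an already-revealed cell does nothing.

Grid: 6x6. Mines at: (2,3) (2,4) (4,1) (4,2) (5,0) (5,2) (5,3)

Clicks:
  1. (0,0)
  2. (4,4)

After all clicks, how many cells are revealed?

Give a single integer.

Click 1 (0,0) count=0: revealed 18 new [(0,0) (0,1) (0,2) (0,3) (0,4) (0,5) (1,0) (1,1) (1,2) (1,3) (1,4) (1,5) (2,0) (2,1) (2,2) (3,0) (3,1) (3,2)] -> total=18
Click 2 (4,4) count=1: revealed 1 new [(4,4)] -> total=19

Answer: 19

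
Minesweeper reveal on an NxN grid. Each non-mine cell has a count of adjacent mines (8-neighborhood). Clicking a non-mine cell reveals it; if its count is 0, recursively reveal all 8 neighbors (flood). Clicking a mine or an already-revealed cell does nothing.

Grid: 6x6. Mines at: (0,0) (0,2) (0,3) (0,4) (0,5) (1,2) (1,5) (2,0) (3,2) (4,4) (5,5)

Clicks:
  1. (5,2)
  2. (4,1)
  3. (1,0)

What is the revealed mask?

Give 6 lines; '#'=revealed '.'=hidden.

Answer: ......
#.....
......
##....
####..
####..

Derivation:
Click 1 (5,2) count=0: revealed 10 new [(3,0) (3,1) (4,0) (4,1) (4,2) (4,3) (5,0) (5,1) (5,2) (5,3)] -> total=10
Click 2 (4,1) count=1: revealed 0 new [(none)] -> total=10
Click 3 (1,0) count=2: revealed 1 new [(1,0)] -> total=11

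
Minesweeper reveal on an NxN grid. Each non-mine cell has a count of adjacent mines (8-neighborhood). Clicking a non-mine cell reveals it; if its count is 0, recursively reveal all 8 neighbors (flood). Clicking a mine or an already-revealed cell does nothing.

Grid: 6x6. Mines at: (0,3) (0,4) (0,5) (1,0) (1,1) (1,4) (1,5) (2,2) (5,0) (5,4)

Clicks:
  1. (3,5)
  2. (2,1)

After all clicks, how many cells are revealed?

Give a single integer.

Click 1 (3,5) count=0: revealed 9 new [(2,3) (2,4) (2,5) (3,3) (3,4) (3,5) (4,3) (4,4) (4,5)] -> total=9
Click 2 (2,1) count=3: revealed 1 new [(2,1)] -> total=10

Answer: 10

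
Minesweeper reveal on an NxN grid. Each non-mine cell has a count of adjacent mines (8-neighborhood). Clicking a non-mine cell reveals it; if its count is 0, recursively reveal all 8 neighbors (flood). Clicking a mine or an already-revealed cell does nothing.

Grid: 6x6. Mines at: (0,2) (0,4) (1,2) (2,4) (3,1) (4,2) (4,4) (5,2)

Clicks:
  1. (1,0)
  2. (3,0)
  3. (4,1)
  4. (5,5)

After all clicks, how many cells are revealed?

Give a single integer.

Click 1 (1,0) count=0: revealed 6 new [(0,0) (0,1) (1,0) (1,1) (2,0) (2,1)] -> total=6
Click 2 (3,0) count=1: revealed 1 new [(3,0)] -> total=7
Click 3 (4,1) count=3: revealed 1 new [(4,1)] -> total=8
Click 4 (5,5) count=1: revealed 1 new [(5,5)] -> total=9

Answer: 9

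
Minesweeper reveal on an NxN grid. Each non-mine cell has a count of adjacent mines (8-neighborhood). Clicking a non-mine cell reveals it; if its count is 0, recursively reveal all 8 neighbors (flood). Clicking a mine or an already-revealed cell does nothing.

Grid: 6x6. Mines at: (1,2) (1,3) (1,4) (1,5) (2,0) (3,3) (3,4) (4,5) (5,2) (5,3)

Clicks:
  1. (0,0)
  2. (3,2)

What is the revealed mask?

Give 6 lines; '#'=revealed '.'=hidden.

Answer: ##....
##....
......
..#...
......
......

Derivation:
Click 1 (0,0) count=0: revealed 4 new [(0,0) (0,1) (1,0) (1,1)] -> total=4
Click 2 (3,2) count=1: revealed 1 new [(3,2)] -> total=5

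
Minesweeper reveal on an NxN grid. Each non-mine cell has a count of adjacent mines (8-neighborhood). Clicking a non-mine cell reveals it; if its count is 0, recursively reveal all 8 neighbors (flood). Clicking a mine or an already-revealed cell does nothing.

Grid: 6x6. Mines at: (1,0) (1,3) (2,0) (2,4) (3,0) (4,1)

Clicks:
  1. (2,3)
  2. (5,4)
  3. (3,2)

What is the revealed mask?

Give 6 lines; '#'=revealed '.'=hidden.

Click 1 (2,3) count=2: revealed 1 new [(2,3)] -> total=1
Click 2 (5,4) count=0: revealed 12 new [(3,2) (3,3) (3,4) (3,5) (4,2) (4,3) (4,4) (4,5) (5,2) (5,3) (5,4) (5,5)] -> total=13
Click 3 (3,2) count=1: revealed 0 new [(none)] -> total=13

Answer: ......
......
...#..
..####
..####
..####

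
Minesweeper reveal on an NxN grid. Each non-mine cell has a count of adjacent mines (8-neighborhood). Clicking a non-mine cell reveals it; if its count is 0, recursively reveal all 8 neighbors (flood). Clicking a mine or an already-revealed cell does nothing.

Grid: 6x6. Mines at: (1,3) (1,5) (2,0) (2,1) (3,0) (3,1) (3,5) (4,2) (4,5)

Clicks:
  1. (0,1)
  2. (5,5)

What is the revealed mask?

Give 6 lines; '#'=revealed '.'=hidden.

Answer: ###...
###...
......
......
......
.....#

Derivation:
Click 1 (0,1) count=0: revealed 6 new [(0,0) (0,1) (0,2) (1,0) (1,1) (1,2)] -> total=6
Click 2 (5,5) count=1: revealed 1 new [(5,5)] -> total=7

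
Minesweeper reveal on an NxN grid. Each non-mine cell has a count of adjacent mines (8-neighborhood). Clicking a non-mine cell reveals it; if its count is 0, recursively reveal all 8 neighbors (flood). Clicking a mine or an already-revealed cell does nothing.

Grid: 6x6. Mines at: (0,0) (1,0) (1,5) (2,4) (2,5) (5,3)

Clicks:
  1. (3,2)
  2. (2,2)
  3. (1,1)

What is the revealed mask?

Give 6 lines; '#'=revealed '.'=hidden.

Answer: .####.
.####.
####..
####..
####..
###...

Derivation:
Click 1 (3,2) count=0: revealed 23 new [(0,1) (0,2) (0,3) (0,4) (1,1) (1,2) (1,3) (1,4) (2,0) (2,1) (2,2) (2,3) (3,0) (3,1) (3,2) (3,3) (4,0) (4,1) (4,2) (4,3) (5,0) (5,1) (5,2)] -> total=23
Click 2 (2,2) count=0: revealed 0 new [(none)] -> total=23
Click 3 (1,1) count=2: revealed 0 new [(none)] -> total=23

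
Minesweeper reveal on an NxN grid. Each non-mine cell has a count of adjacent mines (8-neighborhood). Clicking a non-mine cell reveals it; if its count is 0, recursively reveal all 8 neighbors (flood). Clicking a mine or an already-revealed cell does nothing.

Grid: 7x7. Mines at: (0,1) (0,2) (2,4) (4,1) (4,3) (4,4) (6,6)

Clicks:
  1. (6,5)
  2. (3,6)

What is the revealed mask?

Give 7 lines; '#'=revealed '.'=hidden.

Click 1 (6,5) count=1: revealed 1 new [(6,5)] -> total=1
Click 2 (3,6) count=0: revealed 16 new [(0,3) (0,4) (0,5) (0,6) (1,3) (1,4) (1,5) (1,6) (2,5) (2,6) (3,5) (3,6) (4,5) (4,6) (5,5) (5,6)] -> total=17

Answer: ...####
...####
.....##
.....##
.....##
.....##
.....#.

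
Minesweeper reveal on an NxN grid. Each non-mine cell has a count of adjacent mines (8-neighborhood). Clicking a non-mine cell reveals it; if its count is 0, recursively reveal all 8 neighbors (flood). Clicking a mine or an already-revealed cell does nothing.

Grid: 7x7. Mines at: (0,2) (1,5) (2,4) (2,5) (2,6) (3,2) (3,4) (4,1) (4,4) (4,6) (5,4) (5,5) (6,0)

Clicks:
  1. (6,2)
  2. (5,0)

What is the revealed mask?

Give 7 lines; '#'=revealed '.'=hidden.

Answer: .......
.......
.......
.......
.......
####...
.###...

Derivation:
Click 1 (6,2) count=0: revealed 6 new [(5,1) (5,2) (5,3) (6,1) (6,2) (6,3)] -> total=6
Click 2 (5,0) count=2: revealed 1 new [(5,0)] -> total=7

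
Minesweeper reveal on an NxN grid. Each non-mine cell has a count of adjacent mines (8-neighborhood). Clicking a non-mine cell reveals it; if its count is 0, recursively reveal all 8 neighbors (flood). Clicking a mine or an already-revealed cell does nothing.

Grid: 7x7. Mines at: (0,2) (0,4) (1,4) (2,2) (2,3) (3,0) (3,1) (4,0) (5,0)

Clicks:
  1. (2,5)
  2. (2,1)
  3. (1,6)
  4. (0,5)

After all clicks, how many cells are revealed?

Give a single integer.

Click 1 (2,5) count=1: revealed 1 new [(2,5)] -> total=1
Click 2 (2,1) count=3: revealed 1 new [(2,1)] -> total=2
Click 3 (1,6) count=0: revealed 29 new [(0,5) (0,6) (1,5) (1,6) (2,4) (2,6) (3,2) (3,3) (3,4) (3,5) (3,6) (4,1) (4,2) (4,3) (4,4) (4,5) (4,6) (5,1) (5,2) (5,3) (5,4) (5,5) (5,6) (6,1) (6,2) (6,3) (6,4) (6,5) (6,6)] -> total=31
Click 4 (0,5) count=2: revealed 0 new [(none)] -> total=31

Answer: 31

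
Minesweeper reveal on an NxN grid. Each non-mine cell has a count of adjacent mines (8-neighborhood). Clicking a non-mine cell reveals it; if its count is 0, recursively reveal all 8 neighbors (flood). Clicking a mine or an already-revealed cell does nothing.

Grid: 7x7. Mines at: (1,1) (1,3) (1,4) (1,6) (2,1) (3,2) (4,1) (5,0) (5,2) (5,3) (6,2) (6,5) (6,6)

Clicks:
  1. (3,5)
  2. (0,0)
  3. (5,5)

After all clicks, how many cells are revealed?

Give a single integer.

Answer: 16

Derivation:
Click 1 (3,5) count=0: revealed 15 new [(2,3) (2,4) (2,5) (2,6) (3,3) (3,4) (3,5) (3,6) (4,3) (4,4) (4,5) (4,6) (5,4) (5,5) (5,6)] -> total=15
Click 2 (0,0) count=1: revealed 1 new [(0,0)] -> total=16
Click 3 (5,5) count=2: revealed 0 new [(none)] -> total=16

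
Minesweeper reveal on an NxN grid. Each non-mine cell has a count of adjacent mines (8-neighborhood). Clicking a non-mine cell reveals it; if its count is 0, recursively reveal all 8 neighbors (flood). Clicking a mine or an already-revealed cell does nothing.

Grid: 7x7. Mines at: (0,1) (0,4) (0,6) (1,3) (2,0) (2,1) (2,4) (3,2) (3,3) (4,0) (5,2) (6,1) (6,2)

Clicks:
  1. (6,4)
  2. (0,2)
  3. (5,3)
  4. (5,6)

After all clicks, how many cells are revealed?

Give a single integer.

Click 1 (6,4) count=0: revealed 19 new [(1,5) (1,6) (2,5) (2,6) (3,4) (3,5) (3,6) (4,3) (4,4) (4,5) (4,6) (5,3) (5,4) (5,5) (5,6) (6,3) (6,4) (6,5) (6,6)] -> total=19
Click 2 (0,2) count=2: revealed 1 new [(0,2)] -> total=20
Click 3 (5,3) count=2: revealed 0 new [(none)] -> total=20
Click 4 (5,6) count=0: revealed 0 new [(none)] -> total=20

Answer: 20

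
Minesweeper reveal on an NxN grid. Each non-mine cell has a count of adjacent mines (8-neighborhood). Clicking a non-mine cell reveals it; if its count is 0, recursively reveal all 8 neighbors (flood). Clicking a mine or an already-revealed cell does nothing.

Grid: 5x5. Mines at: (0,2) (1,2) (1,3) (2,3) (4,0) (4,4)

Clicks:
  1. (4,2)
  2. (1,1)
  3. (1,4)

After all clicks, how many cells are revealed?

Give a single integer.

Answer: 8

Derivation:
Click 1 (4,2) count=0: revealed 6 new [(3,1) (3,2) (3,3) (4,1) (4,2) (4,3)] -> total=6
Click 2 (1,1) count=2: revealed 1 new [(1,1)] -> total=7
Click 3 (1,4) count=2: revealed 1 new [(1,4)] -> total=8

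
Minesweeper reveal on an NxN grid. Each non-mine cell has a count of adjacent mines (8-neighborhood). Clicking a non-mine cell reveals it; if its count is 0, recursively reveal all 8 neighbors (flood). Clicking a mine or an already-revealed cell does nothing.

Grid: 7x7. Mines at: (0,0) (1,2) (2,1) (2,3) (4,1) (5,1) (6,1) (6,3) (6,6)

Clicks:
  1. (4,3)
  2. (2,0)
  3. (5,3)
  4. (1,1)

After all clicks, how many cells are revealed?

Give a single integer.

Answer: 28

Derivation:
Click 1 (4,3) count=0: revealed 26 new [(0,3) (0,4) (0,5) (0,6) (1,3) (1,4) (1,5) (1,6) (2,4) (2,5) (2,6) (3,2) (3,3) (3,4) (3,5) (3,6) (4,2) (4,3) (4,4) (4,5) (4,6) (5,2) (5,3) (5,4) (5,5) (5,6)] -> total=26
Click 2 (2,0) count=1: revealed 1 new [(2,0)] -> total=27
Click 3 (5,3) count=1: revealed 0 new [(none)] -> total=27
Click 4 (1,1) count=3: revealed 1 new [(1,1)] -> total=28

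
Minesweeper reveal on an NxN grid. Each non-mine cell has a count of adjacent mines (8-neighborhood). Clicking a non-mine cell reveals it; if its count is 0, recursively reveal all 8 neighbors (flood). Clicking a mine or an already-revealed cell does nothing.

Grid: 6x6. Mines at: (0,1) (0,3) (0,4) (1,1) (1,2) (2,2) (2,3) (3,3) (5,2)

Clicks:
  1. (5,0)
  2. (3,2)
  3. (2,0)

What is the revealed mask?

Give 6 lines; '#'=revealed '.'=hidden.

Answer: ......
......
##....
###...
##....
##....

Derivation:
Click 1 (5,0) count=0: revealed 8 new [(2,0) (2,1) (3,0) (3,1) (4,0) (4,1) (5,0) (5,1)] -> total=8
Click 2 (3,2) count=3: revealed 1 new [(3,2)] -> total=9
Click 3 (2,0) count=1: revealed 0 new [(none)] -> total=9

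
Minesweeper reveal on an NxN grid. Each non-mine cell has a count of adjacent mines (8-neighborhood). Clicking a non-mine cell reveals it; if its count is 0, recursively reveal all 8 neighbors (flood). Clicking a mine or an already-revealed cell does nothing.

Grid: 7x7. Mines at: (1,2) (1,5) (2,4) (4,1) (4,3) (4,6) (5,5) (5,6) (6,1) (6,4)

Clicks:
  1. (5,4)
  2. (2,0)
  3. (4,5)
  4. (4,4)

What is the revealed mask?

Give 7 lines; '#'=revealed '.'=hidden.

Click 1 (5,4) count=3: revealed 1 new [(5,4)] -> total=1
Click 2 (2,0) count=0: revealed 8 new [(0,0) (0,1) (1,0) (1,1) (2,0) (2,1) (3,0) (3,1)] -> total=9
Click 3 (4,5) count=3: revealed 1 new [(4,5)] -> total=10
Click 4 (4,4) count=2: revealed 1 new [(4,4)] -> total=11

Answer: ##.....
##.....
##.....
##.....
....##.
....#..
.......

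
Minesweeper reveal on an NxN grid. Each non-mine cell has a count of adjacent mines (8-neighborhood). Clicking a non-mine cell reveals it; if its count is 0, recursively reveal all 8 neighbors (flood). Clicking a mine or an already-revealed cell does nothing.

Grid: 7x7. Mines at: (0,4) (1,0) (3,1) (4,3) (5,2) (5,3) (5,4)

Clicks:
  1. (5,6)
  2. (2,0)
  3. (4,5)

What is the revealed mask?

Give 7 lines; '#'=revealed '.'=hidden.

Click 1 (5,6) count=0: revealed 29 new [(0,1) (0,2) (0,3) (0,5) (0,6) (1,1) (1,2) (1,3) (1,4) (1,5) (1,6) (2,1) (2,2) (2,3) (2,4) (2,5) (2,6) (3,2) (3,3) (3,4) (3,5) (3,6) (4,4) (4,5) (4,6) (5,5) (5,6) (6,5) (6,6)] -> total=29
Click 2 (2,0) count=2: revealed 1 new [(2,0)] -> total=30
Click 3 (4,5) count=1: revealed 0 new [(none)] -> total=30

Answer: .###.##
.######
#######
..#####
....###
.....##
.....##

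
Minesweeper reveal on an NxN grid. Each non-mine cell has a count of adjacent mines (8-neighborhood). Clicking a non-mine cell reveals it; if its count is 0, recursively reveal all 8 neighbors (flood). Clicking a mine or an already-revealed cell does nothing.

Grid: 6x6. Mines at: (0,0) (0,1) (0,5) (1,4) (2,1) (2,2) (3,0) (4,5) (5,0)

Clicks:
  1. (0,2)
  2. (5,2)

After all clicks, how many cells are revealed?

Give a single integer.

Click 1 (0,2) count=1: revealed 1 new [(0,2)] -> total=1
Click 2 (5,2) count=0: revealed 12 new [(3,1) (3,2) (3,3) (3,4) (4,1) (4,2) (4,3) (4,4) (5,1) (5,2) (5,3) (5,4)] -> total=13

Answer: 13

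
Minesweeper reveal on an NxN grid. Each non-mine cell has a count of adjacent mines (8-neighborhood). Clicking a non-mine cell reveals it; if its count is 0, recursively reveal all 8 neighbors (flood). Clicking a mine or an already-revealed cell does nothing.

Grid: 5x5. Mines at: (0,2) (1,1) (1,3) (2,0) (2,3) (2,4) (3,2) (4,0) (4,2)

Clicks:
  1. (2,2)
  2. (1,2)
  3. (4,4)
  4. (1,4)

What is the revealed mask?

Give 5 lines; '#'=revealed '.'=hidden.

Answer: .....
..#.#
..#..
...##
...##

Derivation:
Click 1 (2,2) count=4: revealed 1 new [(2,2)] -> total=1
Click 2 (1,2) count=4: revealed 1 new [(1,2)] -> total=2
Click 3 (4,4) count=0: revealed 4 new [(3,3) (3,4) (4,3) (4,4)] -> total=6
Click 4 (1,4) count=3: revealed 1 new [(1,4)] -> total=7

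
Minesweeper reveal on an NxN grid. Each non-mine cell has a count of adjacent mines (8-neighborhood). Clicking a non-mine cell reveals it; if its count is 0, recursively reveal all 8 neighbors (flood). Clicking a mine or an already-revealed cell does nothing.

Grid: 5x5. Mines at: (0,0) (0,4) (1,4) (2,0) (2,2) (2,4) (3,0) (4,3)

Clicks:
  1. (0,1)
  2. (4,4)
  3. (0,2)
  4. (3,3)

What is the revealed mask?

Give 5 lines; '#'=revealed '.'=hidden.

Click 1 (0,1) count=1: revealed 1 new [(0,1)] -> total=1
Click 2 (4,4) count=1: revealed 1 new [(4,4)] -> total=2
Click 3 (0,2) count=0: revealed 5 new [(0,2) (0,3) (1,1) (1,2) (1,3)] -> total=7
Click 4 (3,3) count=3: revealed 1 new [(3,3)] -> total=8

Answer: .###.
.###.
.....
...#.
....#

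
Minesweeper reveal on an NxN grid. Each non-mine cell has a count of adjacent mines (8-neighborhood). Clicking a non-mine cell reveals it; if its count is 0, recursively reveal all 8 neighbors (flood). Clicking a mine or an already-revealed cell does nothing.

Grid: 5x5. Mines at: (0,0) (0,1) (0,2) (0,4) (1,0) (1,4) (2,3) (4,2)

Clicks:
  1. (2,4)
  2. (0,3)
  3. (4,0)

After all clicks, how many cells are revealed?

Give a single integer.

Click 1 (2,4) count=2: revealed 1 new [(2,4)] -> total=1
Click 2 (0,3) count=3: revealed 1 new [(0,3)] -> total=2
Click 3 (4,0) count=0: revealed 6 new [(2,0) (2,1) (3,0) (3,1) (4,0) (4,1)] -> total=8

Answer: 8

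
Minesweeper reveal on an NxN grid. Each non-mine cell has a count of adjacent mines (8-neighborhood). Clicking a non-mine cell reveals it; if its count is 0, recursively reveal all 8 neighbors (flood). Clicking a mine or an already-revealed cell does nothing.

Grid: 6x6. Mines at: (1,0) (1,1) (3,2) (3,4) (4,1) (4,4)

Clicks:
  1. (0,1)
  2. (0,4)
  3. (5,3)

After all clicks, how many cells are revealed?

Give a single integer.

Answer: 14

Derivation:
Click 1 (0,1) count=2: revealed 1 new [(0,1)] -> total=1
Click 2 (0,4) count=0: revealed 12 new [(0,2) (0,3) (0,4) (0,5) (1,2) (1,3) (1,4) (1,5) (2,2) (2,3) (2,4) (2,5)] -> total=13
Click 3 (5,3) count=1: revealed 1 new [(5,3)] -> total=14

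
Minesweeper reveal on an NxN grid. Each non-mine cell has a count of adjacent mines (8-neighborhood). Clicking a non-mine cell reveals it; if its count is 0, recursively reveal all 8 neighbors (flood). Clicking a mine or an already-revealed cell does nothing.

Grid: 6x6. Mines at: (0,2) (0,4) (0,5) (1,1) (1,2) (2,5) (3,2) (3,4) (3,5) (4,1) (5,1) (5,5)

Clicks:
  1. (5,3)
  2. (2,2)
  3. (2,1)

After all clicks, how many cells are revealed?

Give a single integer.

Answer: 8

Derivation:
Click 1 (5,3) count=0: revealed 6 new [(4,2) (4,3) (4,4) (5,2) (5,3) (5,4)] -> total=6
Click 2 (2,2) count=3: revealed 1 new [(2,2)] -> total=7
Click 3 (2,1) count=3: revealed 1 new [(2,1)] -> total=8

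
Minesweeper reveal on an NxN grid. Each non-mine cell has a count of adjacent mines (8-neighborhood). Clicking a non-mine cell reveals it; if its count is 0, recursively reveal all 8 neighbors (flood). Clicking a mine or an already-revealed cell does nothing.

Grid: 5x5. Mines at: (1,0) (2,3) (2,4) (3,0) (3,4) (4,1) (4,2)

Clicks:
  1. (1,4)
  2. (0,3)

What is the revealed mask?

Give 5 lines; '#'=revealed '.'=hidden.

Answer: .####
.####
.....
.....
.....

Derivation:
Click 1 (1,4) count=2: revealed 1 new [(1,4)] -> total=1
Click 2 (0,3) count=0: revealed 7 new [(0,1) (0,2) (0,3) (0,4) (1,1) (1,2) (1,3)] -> total=8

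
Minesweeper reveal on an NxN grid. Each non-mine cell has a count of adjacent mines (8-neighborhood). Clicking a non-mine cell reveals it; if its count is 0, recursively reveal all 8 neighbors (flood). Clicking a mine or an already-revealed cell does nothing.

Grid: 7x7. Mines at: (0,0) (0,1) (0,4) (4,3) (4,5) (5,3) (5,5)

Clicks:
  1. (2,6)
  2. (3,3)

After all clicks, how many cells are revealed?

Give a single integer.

Answer: 32

Derivation:
Click 1 (2,6) count=0: revealed 32 new [(0,5) (0,6) (1,0) (1,1) (1,2) (1,3) (1,4) (1,5) (1,6) (2,0) (2,1) (2,2) (2,3) (2,4) (2,5) (2,6) (3,0) (3,1) (3,2) (3,3) (3,4) (3,5) (3,6) (4,0) (4,1) (4,2) (5,0) (5,1) (5,2) (6,0) (6,1) (6,2)] -> total=32
Click 2 (3,3) count=1: revealed 0 new [(none)] -> total=32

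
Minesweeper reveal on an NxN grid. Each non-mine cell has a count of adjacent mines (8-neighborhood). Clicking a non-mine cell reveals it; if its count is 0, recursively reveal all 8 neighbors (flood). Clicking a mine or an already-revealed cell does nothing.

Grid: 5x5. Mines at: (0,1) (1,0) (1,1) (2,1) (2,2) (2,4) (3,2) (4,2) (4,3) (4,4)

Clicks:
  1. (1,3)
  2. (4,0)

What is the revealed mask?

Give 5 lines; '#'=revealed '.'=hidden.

Answer: .....
...#.
.....
##...
##...

Derivation:
Click 1 (1,3) count=2: revealed 1 new [(1,3)] -> total=1
Click 2 (4,0) count=0: revealed 4 new [(3,0) (3,1) (4,0) (4,1)] -> total=5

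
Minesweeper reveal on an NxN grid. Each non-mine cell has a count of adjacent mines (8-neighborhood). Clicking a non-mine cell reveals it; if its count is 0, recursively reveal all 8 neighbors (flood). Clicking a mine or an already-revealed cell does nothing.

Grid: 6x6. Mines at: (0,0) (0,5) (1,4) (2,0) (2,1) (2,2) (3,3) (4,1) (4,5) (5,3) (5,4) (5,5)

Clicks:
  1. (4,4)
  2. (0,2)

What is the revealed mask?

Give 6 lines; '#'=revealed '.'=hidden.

Click 1 (4,4) count=5: revealed 1 new [(4,4)] -> total=1
Click 2 (0,2) count=0: revealed 6 new [(0,1) (0,2) (0,3) (1,1) (1,2) (1,3)] -> total=7

Answer: .###..
.###..
......
......
....#.
......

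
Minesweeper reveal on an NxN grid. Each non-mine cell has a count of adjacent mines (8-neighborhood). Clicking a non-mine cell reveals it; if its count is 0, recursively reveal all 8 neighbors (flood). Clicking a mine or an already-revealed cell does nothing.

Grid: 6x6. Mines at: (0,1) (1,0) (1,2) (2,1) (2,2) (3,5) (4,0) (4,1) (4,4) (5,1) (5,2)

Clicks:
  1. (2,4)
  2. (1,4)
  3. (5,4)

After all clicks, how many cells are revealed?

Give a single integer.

Click 1 (2,4) count=1: revealed 1 new [(2,4)] -> total=1
Click 2 (1,4) count=0: revealed 8 new [(0,3) (0,4) (0,5) (1,3) (1,4) (1,5) (2,3) (2,5)] -> total=9
Click 3 (5,4) count=1: revealed 1 new [(5,4)] -> total=10

Answer: 10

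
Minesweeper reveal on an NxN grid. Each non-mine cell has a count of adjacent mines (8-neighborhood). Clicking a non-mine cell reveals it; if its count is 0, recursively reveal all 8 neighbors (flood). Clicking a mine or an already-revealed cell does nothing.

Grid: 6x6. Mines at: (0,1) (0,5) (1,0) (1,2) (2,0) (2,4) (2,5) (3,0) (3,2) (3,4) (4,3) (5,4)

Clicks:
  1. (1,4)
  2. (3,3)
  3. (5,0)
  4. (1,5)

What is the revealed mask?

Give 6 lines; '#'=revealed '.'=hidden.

Click 1 (1,4) count=3: revealed 1 new [(1,4)] -> total=1
Click 2 (3,3) count=4: revealed 1 new [(3,3)] -> total=2
Click 3 (5,0) count=0: revealed 6 new [(4,0) (4,1) (4,2) (5,0) (5,1) (5,2)] -> total=8
Click 4 (1,5) count=3: revealed 1 new [(1,5)] -> total=9

Answer: ......
....##
......
...#..
###...
###...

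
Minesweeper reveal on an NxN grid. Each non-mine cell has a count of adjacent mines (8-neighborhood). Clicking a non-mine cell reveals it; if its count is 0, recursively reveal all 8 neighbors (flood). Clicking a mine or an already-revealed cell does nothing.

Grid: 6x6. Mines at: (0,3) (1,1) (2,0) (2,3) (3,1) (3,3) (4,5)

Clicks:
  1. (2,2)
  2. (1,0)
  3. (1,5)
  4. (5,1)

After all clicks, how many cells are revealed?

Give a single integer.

Answer: 20

Derivation:
Click 1 (2,2) count=4: revealed 1 new [(2,2)] -> total=1
Click 2 (1,0) count=2: revealed 1 new [(1,0)] -> total=2
Click 3 (1,5) count=0: revealed 8 new [(0,4) (0,5) (1,4) (1,5) (2,4) (2,5) (3,4) (3,5)] -> total=10
Click 4 (5,1) count=0: revealed 10 new [(4,0) (4,1) (4,2) (4,3) (4,4) (5,0) (5,1) (5,2) (5,3) (5,4)] -> total=20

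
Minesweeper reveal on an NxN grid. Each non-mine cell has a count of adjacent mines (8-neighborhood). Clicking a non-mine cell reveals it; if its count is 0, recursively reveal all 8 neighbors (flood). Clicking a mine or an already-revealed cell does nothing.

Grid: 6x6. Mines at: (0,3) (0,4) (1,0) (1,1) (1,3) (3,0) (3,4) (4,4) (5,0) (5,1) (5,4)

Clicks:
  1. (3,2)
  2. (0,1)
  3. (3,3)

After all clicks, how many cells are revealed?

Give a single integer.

Answer: 10

Derivation:
Click 1 (3,2) count=0: revealed 9 new [(2,1) (2,2) (2,3) (3,1) (3,2) (3,3) (4,1) (4,2) (4,3)] -> total=9
Click 2 (0,1) count=2: revealed 1 new [(0,1)] -> total=10
Click 3 (3,3) count=2: revealed 0 new [(none)] -> total=10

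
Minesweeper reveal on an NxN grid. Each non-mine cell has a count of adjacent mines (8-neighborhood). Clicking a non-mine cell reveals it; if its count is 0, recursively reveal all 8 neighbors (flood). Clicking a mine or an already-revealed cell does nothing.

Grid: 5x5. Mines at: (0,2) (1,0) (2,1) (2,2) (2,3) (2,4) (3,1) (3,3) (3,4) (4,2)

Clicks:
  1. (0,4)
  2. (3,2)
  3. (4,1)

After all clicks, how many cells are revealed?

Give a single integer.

Answer: 6

Derivation:
Click 1 (0,4) count=0: revealed 4 new [(0,3) (0,4) (1,3) (1,4)] -> total=4
Click 2 (3,2) count=6: revealed 1 new [(3,2)] -> total=5
Click 3 (4,1) count=2: revealed 1 new [(4,1)] -> total=6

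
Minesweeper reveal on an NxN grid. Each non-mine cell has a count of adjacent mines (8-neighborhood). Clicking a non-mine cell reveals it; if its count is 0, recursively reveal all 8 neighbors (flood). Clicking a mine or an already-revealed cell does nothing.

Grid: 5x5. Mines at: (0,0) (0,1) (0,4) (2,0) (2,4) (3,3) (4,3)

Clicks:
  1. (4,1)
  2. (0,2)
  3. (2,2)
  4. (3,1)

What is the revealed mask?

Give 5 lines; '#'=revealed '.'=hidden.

Click 1 (4,1) count=0: revealed 6 new [(3,0) (3,1) (3,2) (4,0) (4,1) (4,2)] -> total=6
Click 2 (0,2) count=1: revealed 1 new [(0,2)] -> total=7
Click 3 (2,2) count=1: revealed 1 new [(2,2)] -> total=8
Click 4 (3,1) count=1: revealed 0 new [(none)] -> total=8

Answer: ..#..
.....
..#..
###..
###..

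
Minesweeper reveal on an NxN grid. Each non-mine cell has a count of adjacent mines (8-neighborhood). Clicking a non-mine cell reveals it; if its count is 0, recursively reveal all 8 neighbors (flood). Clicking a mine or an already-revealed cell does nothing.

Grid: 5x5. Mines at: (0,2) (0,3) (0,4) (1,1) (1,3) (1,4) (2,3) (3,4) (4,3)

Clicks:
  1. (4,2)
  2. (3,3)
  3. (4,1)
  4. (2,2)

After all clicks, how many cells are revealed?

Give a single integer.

Click 1 (4,2) count=1: revealed 1 new [(4,2)] -> total=1
Click 2 (3,3) count=3: revealed 1 new [(3,3)] -> total=2
Click 3 (4,1) count=0: revealed 8 new [(2,0) (2,1) (2,2) (3,0) (3,1) (3,2) (4,0) (4,1)] -> total=10
Click 4 (2,2) count=3: revealed 0 new [(none)] -> total=10

Answer: 10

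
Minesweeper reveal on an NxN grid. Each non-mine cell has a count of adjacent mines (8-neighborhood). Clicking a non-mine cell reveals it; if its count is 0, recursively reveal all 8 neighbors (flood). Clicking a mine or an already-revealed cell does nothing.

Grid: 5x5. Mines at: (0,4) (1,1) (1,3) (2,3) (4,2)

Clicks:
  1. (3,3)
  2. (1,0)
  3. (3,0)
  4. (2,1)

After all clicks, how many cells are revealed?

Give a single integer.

Answer: 8

Derivation:
Click 1 (3,3) count=2: revealed 1 new [(3,3)] -> total=1
Click 2 (1,0) count=1: revealed 1 new [(1,0)] -> total=2
Click 3 (3,0) count=0: revealed 6 new [(2,0) (2,1) (3,0) (3,1) (4,0) (4,1)] -> total=8
Click 4 (2,1) count=1: revealed 0 new [(none)] -> total=8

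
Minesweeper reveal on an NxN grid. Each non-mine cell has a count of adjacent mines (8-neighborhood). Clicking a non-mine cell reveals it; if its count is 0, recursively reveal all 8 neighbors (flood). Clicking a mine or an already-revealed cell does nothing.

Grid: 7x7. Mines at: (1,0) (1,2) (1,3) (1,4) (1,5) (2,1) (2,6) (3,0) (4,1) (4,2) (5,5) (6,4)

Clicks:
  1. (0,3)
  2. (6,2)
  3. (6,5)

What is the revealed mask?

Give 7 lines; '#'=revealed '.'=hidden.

Answer: ...#...
.......
.......
.......
.......
####...
####.#.

Derivation:
Click 1 (0,3) count=3: revealed 1 new [(0,3)] -> total=1
Click 2 (6,2) count=0: revealed 8 new [(5,0) (5,1) (5,2) (5,3) (6,0) (6,1) (6,2) (6,3)] -> total=9
Click 3 (6,5) count=2: revealed 1 new [(6,5)] -> total=10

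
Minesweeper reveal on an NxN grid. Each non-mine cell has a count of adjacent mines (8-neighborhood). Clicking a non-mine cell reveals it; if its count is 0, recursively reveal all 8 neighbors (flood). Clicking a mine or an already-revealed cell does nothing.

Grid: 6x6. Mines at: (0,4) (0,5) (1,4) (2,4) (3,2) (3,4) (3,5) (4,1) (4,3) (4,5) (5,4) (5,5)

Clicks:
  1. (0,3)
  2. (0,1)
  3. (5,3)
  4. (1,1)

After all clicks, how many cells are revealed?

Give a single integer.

Click 1 (0,3) count=2: revealed 1 new [(0,3)] -> total=1
Click 2 (0,1) count=0: revealed 13 new [(0,0) (0,1) (0,2) (1,0) (1,1) (1,2) (1,3) (2,0) (2,1) (2,2) (2,3) (3,0) (3,1)] -> total=14
Click 3 (5,3) count=2: revealed 1 new [(5,3)] -> total=15
Click 4 (1,1) count=0: revealed 0 new [(none)] -> total=15

Answer: 15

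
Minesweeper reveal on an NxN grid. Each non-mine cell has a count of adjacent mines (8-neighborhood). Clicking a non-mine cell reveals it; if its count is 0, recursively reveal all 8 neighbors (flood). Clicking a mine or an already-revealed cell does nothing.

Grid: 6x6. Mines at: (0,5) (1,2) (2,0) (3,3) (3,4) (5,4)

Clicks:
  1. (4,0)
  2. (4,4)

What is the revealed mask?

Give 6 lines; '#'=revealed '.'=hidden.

Click 1 (4,0) count=0: revealed 11 new [(3,0) (3,1) (3,2) (4,0) (4,1) (4,2) (4,3) (5,0) (5,1) (5,2) (5,3)] -> total=11
Click 2 (4,4) count=3: revealed 1 new [(4,4)] -> total=12

Answer: ......
......
......
###...
#####.
####..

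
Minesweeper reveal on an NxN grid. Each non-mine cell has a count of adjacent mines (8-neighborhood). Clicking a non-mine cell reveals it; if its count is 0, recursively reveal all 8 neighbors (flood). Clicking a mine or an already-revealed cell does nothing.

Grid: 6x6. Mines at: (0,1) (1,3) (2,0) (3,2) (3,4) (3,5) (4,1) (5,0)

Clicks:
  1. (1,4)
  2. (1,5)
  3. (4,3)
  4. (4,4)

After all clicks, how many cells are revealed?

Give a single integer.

Answer: 8

Derivation:
Click 1 (1,4) count=1: revealed 1 new [(1,4)] -> total=1
Click 2 (1,5) count=0: revealed 5 new [(0,4) (0,5) (1,5) (2,4) (2,5)] -> total=6
Click 3 (4,3) count=2: revealed 1 new [(4,3)] -> total=7
Click 4 (4,4) count=2: revealed 1 new [(4,4)] -> total=8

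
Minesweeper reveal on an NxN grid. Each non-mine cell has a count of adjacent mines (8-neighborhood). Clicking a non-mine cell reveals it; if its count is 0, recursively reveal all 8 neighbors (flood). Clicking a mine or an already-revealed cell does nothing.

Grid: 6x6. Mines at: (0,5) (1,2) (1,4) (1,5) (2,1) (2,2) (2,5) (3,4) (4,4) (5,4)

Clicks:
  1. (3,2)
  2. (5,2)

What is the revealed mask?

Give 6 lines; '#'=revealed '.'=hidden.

Click 1 (3,2) count=2: revealed 1 new [(3,2)] -> total=1
Click 2 (5,2) count=0: revealed 11 new [(3,0) (3,1) (3,3) (4,0) (4,1) (4,2) (4,3) (5,0) (5,1) (5,2) (5,3)] -> total=12

Answer: ......
......
......
####..
####..
####..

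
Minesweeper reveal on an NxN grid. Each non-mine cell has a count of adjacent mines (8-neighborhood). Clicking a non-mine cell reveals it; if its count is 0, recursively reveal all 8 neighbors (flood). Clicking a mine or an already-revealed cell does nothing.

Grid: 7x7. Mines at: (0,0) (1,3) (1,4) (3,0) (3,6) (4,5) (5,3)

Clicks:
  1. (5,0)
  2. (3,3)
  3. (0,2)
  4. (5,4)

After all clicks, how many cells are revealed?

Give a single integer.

Click 1 (5,0) count=0: revealed 9 new [(4,0) (4,1) (4,2) (5,0) (5,1) (5,2) (6,0) (6,1) (6,2)] -> total=9
Click 2 (3,3) count=0: revealed 10 new [(2,1) (2,2) (2,3) (2,4) (3,1) (3,2) (3,3) (3,4) (4,3) (4,4)] -> total=19
Click 3 (0,2) count=1: revealed 1 new [(0,2)] -> total=20
Click 4 (5,4) count=2: revealed 1 new [(5,4)] -> total=21

Answer: 21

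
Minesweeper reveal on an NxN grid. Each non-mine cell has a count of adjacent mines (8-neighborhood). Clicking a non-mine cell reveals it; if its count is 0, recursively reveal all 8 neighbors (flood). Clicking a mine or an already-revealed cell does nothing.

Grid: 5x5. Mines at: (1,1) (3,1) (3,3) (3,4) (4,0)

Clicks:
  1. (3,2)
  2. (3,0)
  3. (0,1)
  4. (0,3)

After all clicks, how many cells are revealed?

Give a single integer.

Answer: 12

Derivation:
Click 1 (3,2) count=2: revealed 1 new [(3,2)] -> total=1
Click 2 (3,0) count=2: revealed 1 new [(3,0)] -> total=2
Click 3 (0,1) count=1: revealed 1 new [(0,1)] -> total=3
Click 4 (0,3) count=0: revealed 9 new [(0,2) (0,3) (0,4) (1,2) (1,3) (1,4) (2,2) (2,3) (2,4)] -> total=12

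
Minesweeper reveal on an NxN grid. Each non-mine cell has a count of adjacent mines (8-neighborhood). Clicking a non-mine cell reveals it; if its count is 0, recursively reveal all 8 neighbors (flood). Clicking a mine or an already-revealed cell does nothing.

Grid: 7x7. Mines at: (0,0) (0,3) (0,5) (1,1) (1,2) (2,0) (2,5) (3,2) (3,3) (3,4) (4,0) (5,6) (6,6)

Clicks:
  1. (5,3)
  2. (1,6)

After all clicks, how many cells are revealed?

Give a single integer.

Answer: 18

Derivation:
Click 1 (5,3) count=0: revealed 17 new [(4,1) (4,2) (4,3) (4,4) (4,5) (5,0) (5,1) (5,2) (5,3) (5,4) (5,5) (6,0) (6,1) (6,2) (6,3) (6,4) (6,5)] -> total=17
Click 2 (1,6) count=2: revealed 1 new [(1,6)] -> total=18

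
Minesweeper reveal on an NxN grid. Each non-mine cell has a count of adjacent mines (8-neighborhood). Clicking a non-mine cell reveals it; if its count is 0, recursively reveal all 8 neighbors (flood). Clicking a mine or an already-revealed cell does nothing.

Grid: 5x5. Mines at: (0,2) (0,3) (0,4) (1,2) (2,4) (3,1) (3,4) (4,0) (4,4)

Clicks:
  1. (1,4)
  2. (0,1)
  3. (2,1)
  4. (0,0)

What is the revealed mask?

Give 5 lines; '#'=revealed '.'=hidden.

Answer: ##...
##..#
##...
.....
.....

Derivation:
Click 1 (1,4) count=3: revealed 1 new [(1,4)] -> total=1
Click 2 (0,1) count=2: revealed 1 new [(0,1)] -> total=2
Click 3 (2,1) count=2: revealed 1 new [(2,1)] -> total=3
Click 4 (0,0) count=0: revealed 4 new [(0,0) (1,0) (1,1) (2,0)] -> total=7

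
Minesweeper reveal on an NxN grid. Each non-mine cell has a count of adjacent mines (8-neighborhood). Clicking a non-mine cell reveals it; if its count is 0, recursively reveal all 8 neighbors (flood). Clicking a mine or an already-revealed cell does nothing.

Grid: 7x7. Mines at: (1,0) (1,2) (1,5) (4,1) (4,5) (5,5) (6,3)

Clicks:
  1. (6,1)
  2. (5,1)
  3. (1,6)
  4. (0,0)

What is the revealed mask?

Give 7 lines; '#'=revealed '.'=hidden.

Click 1 (6,1) count=0: revealed 6 new [(5,0) (5,1) (5,2) (6,0) (6,1) (6,2)] -> total=6
Click 2 (5,1) count=1: revealed 0 new [(none)] -> total=6
Click 3 (1,6) count=1: revealed 1 new [(1,6)] -> total=7
Click 4 (0,0) count=1: revealed 1 new [(0,0)] -> total=8

Answer: #......
......#
.......
.......
.......
###....
###....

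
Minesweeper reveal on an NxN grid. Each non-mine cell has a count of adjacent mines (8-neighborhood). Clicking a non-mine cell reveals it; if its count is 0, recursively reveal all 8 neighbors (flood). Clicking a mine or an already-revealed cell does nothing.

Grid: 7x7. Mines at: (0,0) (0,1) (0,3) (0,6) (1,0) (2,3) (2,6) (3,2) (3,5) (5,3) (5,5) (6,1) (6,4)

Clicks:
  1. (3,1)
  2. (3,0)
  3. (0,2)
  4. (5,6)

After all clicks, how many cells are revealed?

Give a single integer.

Click 1 (3,1) count=1: revealed 1 new [(3,1)] -> total=1
Click 2 (3,0) count=0: revealed 7 new [(2,0) (2,1) (3,0) (4,0) (4,1) (5,0) (5,1)] -> total=8
Click 3 (0,2) count=2: revealed 1 new [(0,2)] -> total=9
Click 4 (5,6) count=1: revealed 1 new [(5,6)] -> total=10

Answer: 10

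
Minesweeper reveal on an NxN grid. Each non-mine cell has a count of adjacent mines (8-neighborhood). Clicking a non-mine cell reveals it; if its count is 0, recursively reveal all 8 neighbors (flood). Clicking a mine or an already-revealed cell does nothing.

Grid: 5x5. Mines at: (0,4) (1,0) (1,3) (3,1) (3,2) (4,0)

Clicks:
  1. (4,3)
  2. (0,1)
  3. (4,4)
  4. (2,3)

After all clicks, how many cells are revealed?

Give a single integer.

Answer: 7

Derivation:
Click 1 (4,3) count=1: revealed 1 new [(4,3)] -> total=1
Click 2 (0,1) count=1: revealed 1 new [(0,1)] -> total=2
Click 3 (4,4) count=0: revealed 5 new [(2,3) (2,4) (3,3) (3,4) (4,4)] -> total=7
Click 4 (2,3) count=2: revealed 0 new [(none)] -> total=7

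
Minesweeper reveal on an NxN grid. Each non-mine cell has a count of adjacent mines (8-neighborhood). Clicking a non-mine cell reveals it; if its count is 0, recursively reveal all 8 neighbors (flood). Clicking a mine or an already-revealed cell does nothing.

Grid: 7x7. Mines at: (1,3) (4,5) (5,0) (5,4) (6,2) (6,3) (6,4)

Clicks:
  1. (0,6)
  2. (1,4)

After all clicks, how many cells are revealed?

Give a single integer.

Click 1 (0,6) count=0: revealed 12 new [(0,4) (0,5) (0,6) (1,4) (1,5) (1,6) (2,4) (2,5) (2,6) (3,4) (3,5) (3,6)] -> total=12
Click 2 (1,4) count=1: revealed 0 new [(none)] -> total=12

Answer: 12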